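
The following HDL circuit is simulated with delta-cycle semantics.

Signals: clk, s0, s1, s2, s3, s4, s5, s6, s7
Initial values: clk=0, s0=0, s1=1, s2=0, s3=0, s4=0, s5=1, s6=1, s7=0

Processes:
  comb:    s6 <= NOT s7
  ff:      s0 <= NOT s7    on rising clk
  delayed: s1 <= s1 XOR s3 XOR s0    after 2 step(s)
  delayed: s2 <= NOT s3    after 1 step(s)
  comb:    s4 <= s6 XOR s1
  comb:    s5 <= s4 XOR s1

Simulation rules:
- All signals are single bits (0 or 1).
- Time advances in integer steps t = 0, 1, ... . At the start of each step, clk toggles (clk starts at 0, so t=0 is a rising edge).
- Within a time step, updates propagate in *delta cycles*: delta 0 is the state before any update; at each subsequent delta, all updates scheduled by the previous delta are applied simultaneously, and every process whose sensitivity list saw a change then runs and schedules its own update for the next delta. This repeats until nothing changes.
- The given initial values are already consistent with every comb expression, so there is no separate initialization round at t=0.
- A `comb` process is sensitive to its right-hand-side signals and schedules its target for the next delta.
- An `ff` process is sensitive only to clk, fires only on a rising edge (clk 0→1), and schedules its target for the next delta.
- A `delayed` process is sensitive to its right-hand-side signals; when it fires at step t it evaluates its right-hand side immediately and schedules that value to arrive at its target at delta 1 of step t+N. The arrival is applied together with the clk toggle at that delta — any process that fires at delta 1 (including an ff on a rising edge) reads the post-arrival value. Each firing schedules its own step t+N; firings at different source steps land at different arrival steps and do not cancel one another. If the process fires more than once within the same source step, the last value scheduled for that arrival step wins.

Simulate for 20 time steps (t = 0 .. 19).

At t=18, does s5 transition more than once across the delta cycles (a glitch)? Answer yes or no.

t0.Δ0 s7=0 s3=0 s0=0 s4=0 s5=1 s2=0 clk=0 s1=1 s6=1
t0.Δ1 s7=0 s3=0 s0=0 s4=0 s5=1 s2=0 clk=1 s1=1 s6=1
t0.Δ2 s7=0 s3=0 s0=1 s4=0 s5=1 s2=0 clk=1 s1=1 s6=1
t1.Δ0 s7=0 s3=0 s0=1 s4=0 s5=1 s2=0 clk=1 s1=1 s6=1
t1.Δ1 s7=0 s3=0 s0=1 s4=0 s5=1 s2=0 clk=0 s1=1 s6=1
t2.Δ0 s7=0 s3=0 s0=1 s4=0 s5=1 s2=0 clk=0 s1=1 s6=1
t2.Δ1 s7=0 s3=0 s0=1 s4=0 s5=1 s2=0 clk=1 s1=0 s6=1
t2.Δ2 s7=0 s3=0 s0=1 s4=1 s5=0 s2=0 clk=1 s1=0 s6=1
t2.Δ3 s7=0 s3=0 s0=1 s4=1 s5=1 s2=0 clk=1 s1=0 s6=1
t3.Δ0 s7=0 s3=0 s0=1 s4=1 s5=1 s2=0 clk=1 s1=0 s6=1
t3.Δ1 s7=0 s3=0 s0=1 s4=1 s5=1 s2=0 clk=0 s1=0 s6=1
t4.Δ0 s7=0 s3=0 s0=1 s4=1 s5=1 s2=0 clk=0 s1=0 s6=1
t4.Δ1 s7=0 s3=0 s0=1 s4=1 s5=1 s2=0 clk=1 s1=1 s6=1
t4.Δ2 s7=0 s3=0 s0=1 s4=0 s5=0 s2=0 clk=1 s1=1 s6=1
t4.Δ3 s7=0 s3=0 s0=1 s4=0 s5=1 s2=0 clk=1 s1=1 s6=1
t5.Δ0 s7=0 s3=0 s0=1 s4=0 s5=1 s2=0 clk=1 s1=1 s6=1
t5.Δ1 s7=0 s3=0 s0=1 s4=0 s5=1 s2=0 clk=0 s1=1 s6=1
t6.Δ0 s7=0 s3=0 s0=1 s4=0 s5=1 s2=0 clk=0 s1=1 s6=1
t6.Δ1 s7=0 s3=0 s0=1 s4=0 s5=1 s2=0 clk=1 s1=0 s6=1
t6.Δ2 s7=0 s3=0 s0=1 s4=1 s5=0 s2=0 clk=1 s1=0 s6=1
t6.Δ3 s7=0 s3=0 s0=1 s4=1 s5=1 s2=0 clk=1 s1=0 s6=1
t7.Δ0 s7=0 s3=0 s0=1 s4=1 s5=1 s2=0 clk=1 s1=0 s6=1
t7.Δ1 s7=0 s3=0 s0=1 s4=1 s5=1 s2=0 clk=0 s1=0 s6=1
t8.Δ0 s7=0 s3=0 s0=1 s4=1 s5=1 s2=0 clk=0 s1=0 s6=1
t8.Δ1 s7=0 s3=0 s0=1 s4=1 s5=1 s2=0 clk=1 s1=1 s6=1
t8.Δ2 s7=0 s3=0 s0=1 s4=0 s5=0 s2=0 clk=1 s1=1 s6=1
t8.Δ3 s7=0 s3=0 s0=1 s4=0 s5=1 s2=0 clk=1 s1=1 s6=1
t9.Δ0 s7=0 s3=0 s0=1 s4=0 s5=1 s2=0 clk=1 s1=1 s6=1
t9.Δ1 s7=0 s3=0 s0=1 s4=0 s5=1 s2=0 clk=0 s1=1 s6=1
t10.Δ0 s7=0 s3=0 s0=1 s4=0 s5=1 s2=0 clk=0 s1=1 s6=1
t10.Δ1 s7=0 s3=0 s0=1 s4=0 s5=1 s2=0 clk=1 s1=0 s6=1
t10.Δ2 s7=0 s3=0 s0=1 s4=1 s5=0 s2=0 clk=1 s1=0 s6=1
t10.Δ3 s7=0 s3=0 s0=1 s4=1 s5=1 s2=0 clk=1 s1=0 s6=1
t11.Δ0 s7=0 s3=0 s0=1 s4=1 s5=1 s2=0 clk=1 s1=0 s6=1
t11.Δ1 s7=0 s3=0 s0=1 s4=1 s5=1 s2=0 clk=0 s1=0 s6=1
t12.Δ0 s7=0 s3=0 s0=1 s4=1 s5=1 s2=0 clk=0 s1=0 s6=1
t12.Δ1 s7=0 s3=0 s0=1 s4=1 s5=1 s2=0 clk=1 s1=1 s6=1
t12.Δ2 s7=0 s3=0 s0=1 s4=0 s5=0 s2=0 clk=1 s1=1 s6=1
t12.Δ3 s7=0 s3=0 s0=1 s4=0 s5=1 s2=0 clk=1 s1=1 s6=1
t13.Δ0 s7=0 s3=0 s0=1 s4=0 s5=1 s2=0 clk=1 s1=1 s6=1
t13.Δ1 s7=0 s3=0 s0=1 s4=0 s5=1 s2=0 clk=0 s1=1 s6=1
t14.Δ0 s7=0 s3=0 s0=1 s4=0 s5=1 s2=0 clk=0 s1=1 s6=1
t14.Δ1 s7=0 s3=0 s0=1 s4=0 s5=1 s2=0 clk=1 s1=0 s6=1
t14.Δ2 s7=0 s3=0 s0=1 s4=1 s5=0 s2=0 clk=1 s1=0 s6=1
t14.Δ3 s7=0 s3=0 s0=1 s4=1 s5=1 s2=0 clk=1 s1=0 s6=1
t15.Δ0 s7=0 s3=0 s0=1 s4=1 s5=1 s2=0 clk=1 s1=0 s6=1
t15.Δ1 s7=0 s3=0 s0=1 s4=1 s5=1 s2=0 clk=0 s1=0 s6=1
t16.Δ0 s7=0 s3=0 s0=1 s4=1 s5=1 s2=0 clk=0 s1=0 s6=1
t16.Δ1 s7=0 s3=0 s0=1 s4=1 s5=1 s2=0 clk=1 s1=1 s6=1
t16.Δ2 s7=0 s3=0 s0=1 s4=0 s5=0 s2=0 clk=1 s1=1 s6=1
t16.Δ3 s7=0 s3=0 s0=1 s4=0 s5=1 s2=0 clk=1 s1=1 s6=1
t17.Δ0 s7=0 s3=0 s0=1 s4=0 s5=1 s2=0 clk=1 s1=1 s6=1
t17.Δ1 s7=0 s3=0 s0=1 s4=0 s5=1 s2=0 clk=0 s1=1 s6=1
t18.Δ0 s7=0 s3=0 s0=1 s4=0 s5=1 s2=0 clk=0 s1=1 s6=1
t18.Δ1 s7=0 s3=0 s0=1 s4=0 s5=1 s2=0 clk=1 s1=0 s6=1
t18.Δ2 s7=0 s3=0 s0=1 s4=1 s5=0 s2=0 clk=1 s1=0 s6=1
t18.Δ3 s7=0 s3=0 s0=1 s4=1 s5=1 s2=0 clk=1 s1=0 s6=1
t19.Δ0 s7=0 s3=0 s0=1 s4=1 s5=1 s2=0 clk=1 s1=0 s6=1
t19.Δ1 s7=0 s3=0 s0=1 s4=1 s5=1 s2=0 clk=0 s1=0 s6=1

yes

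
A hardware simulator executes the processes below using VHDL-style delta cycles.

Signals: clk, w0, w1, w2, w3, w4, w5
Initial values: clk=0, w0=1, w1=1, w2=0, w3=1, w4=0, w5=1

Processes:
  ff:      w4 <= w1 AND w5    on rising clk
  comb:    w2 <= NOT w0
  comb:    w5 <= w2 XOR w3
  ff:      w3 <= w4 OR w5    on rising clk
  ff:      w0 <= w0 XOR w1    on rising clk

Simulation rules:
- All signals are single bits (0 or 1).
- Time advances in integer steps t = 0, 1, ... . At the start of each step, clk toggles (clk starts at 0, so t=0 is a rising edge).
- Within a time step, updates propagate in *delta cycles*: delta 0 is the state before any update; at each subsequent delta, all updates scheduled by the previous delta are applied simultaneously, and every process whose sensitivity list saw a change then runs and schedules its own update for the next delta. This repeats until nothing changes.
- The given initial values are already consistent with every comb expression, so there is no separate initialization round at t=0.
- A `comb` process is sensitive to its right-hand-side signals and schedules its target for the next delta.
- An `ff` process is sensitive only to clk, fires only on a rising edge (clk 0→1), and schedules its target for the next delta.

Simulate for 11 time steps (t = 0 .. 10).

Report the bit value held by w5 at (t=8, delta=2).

1

t0.Δ0 w2=0 w5=1 w0=1 w1=1 clk=0 w3=1 w4=0
t0.Δ1 w2=0 w5=1 w0=1 w1=1 clk=1 w3=1 w4=0
t0.Δ2 w2=0 w5=1 w0=0 w1=1 clk=1 w3=1 w4=1
t0.Δ3 w2=1 w5=1 w0=0 w1=1 clk=1 w3=1 w4=1
t0.Δ4 w2=1 w5=0 w0=0 w1=1 clk=1 w3=1 w4=1
t1.Δ0 w2=1 w5=0 w0=0 w1=1 clk=1 w3=1 w4=1
t1.Δ1 w2=1 w5=0 w0=0 w1=1 clk=0 w3=1 w4=1
t2.Δ0 w2=1 w5=0 w0=0 w1=1 clk=0 w3=1 w4=1
t2.Δ1 w2=1 w5=0 w0=0 w1=1 clk=1 w3=1 w4=1
t2.Δ2 w2=1 w5=0 w0=1 w1=1 clk=1 w3=1 w4=0
t2.Δ3 w2=0 w5=0 w0=1 w1=1 clk=1 w3=1 w4=0
t2.Δ4 w2=0 w5=1 w0=1 w1=1 clk=1 w3=1 w4=0
t3.Δ0 w2=0 w5=1 w0=1 w1=1 clk=1 w3=1 w4=0
t3.Δ1 w2=0 w5=1 w0=1 w1=1 clk=0 w3=1 w4=0
t4.Δ0 w2=0 w5=1 w0=1 w1=1 clk=0 w3=1 w4=0
t4.Δ1 w2=0 w5=1 w0=1 w1=1 clk=1 w3=1 w4=0
t4.Δ2 w2=0 w5=1 w0=0 w1=1 clk=1 w3=1 w4=1
t4.Δ3 w2=1 w5=1 w0=0 w1=1 clk=1 w3=1 w4=1
t4.Δ4 w2=1 w5=0 w0=0 w1=1 clk=1 w3=1 w4=1
t5.Δ0 w2=1 w5=0 w0=0 w1=1 clk=1 w3=1 w4=1
t5.Δ1 w2=1 w5=0 w0=0 w1=1 clk=0 w3=1 w4=1
t6.Δ0 w2=1 w5=0 w0=0 w1=1 clk=0 w3=1 w4=1
t6.Δ1 w2=1 w5=0 w0=0 w1=1 clk=1 w3=1 w4=1
t6.Δ2 w2=1 w5=0 w0=1 w1=1 clk=1 w3=1 w4=0
t6.Δ3 w2=0 w5=0 w0=1 w1=1 clk=1 w3=1 w4=0
t6.Δ4 w2=0 w5=1 w0=1 w1=1 clk=1 w3=1 w4=0
t7.Δ0 w2=0 w5=1 w0=1 w1=1 clk=1 w3=1 w4=0
t7.Δ1 w2=0 w5=1 w0=1 w1=1 clk=0 w3=1 w4=0
t8.Δ0 w2=0 w5=1 w0=1 w1=1 clk=0 w3=1 w4=0
t8.Δ1 w2=0 w5=1 w0=1 w1=1 clk=1 w3=1 w4=0
t8.Δ2 w2=0 w5=1 w0=0 w1=1 clk=1 w3=1 w4=1
t8.Δ3 w2=1 w5=1 w0=0 w1=1 clk=1 w3=1 w4=1
t8.Δ4 w2=1 w5=0 w0=0 w1=1 clk=1 w3=1 w4=1
t9.Δ0 w2=1 w5=0 w0=0 w1=1 clk=1 w3=1 w4=1
t9.Δ1 w2=1 w5=0 w0=0 w1=1 clk=0 w3=1 w4=1
t10.Δ0 w2=1 w5=0 w0=0 w1=1 clk=0 w3=1 w4=1
t10.Δ1 w2=1 w5=0 w0=0 w1=1 clk=1 w3=1 w4=1
t10.Δ2 w2=1 w5=0 w0=1 w1=1 clk=1 w3=1 w4=0
t10.Δ3 w2=0 w5=0 w0=1 w1=1 clk=1 w3=1 w4=0
t10.Δ4 w2=0 w5=1 w0=1 w1=1 clk=1 w3=1 w4=0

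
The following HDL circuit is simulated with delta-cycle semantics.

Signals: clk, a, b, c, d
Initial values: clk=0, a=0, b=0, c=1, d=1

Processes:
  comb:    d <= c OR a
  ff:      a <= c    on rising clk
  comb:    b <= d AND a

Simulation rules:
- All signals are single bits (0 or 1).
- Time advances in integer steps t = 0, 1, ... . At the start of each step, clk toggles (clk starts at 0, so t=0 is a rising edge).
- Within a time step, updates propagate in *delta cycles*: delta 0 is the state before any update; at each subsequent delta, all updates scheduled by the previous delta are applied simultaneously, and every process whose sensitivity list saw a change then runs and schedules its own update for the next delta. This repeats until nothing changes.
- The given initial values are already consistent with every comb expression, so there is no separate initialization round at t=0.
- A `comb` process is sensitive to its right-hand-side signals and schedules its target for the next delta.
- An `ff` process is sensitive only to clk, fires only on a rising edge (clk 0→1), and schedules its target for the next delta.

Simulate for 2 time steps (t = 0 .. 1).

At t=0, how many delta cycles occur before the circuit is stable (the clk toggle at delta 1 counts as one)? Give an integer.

t=0 Δ0: b=0 c=1 d=1 a=0 clk=0
  Δ1: clk:0→1
  Δ2: a:0→1
  Δ3: b:0→1
  (3Δ to stable)
t=1 Δ0: b=1 c=1 d=1 a=1 clk=1
  Δ1: clk:1→0
  (1Δ to stable)

3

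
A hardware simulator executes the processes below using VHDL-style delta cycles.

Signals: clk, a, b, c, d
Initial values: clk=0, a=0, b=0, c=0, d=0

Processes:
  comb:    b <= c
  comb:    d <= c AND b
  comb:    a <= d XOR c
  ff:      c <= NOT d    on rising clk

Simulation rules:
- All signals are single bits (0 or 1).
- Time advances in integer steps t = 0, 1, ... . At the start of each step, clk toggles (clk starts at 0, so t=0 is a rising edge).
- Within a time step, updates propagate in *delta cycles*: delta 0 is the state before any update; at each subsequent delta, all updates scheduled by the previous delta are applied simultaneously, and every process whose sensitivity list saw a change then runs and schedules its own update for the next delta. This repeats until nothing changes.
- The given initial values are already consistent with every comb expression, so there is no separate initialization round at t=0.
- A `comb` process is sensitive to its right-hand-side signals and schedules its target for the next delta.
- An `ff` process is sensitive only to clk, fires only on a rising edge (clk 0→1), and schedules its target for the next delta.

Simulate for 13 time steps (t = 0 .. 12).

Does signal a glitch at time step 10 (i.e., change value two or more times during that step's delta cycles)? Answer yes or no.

t0.Δ0 a=0 clk=0 d=0 b=0 c=0
t0.Δ1 a=0 clk=1 d=0 b=0 c=0
t0.Δ2 a=0 clk=1 d=0 b=0 c=1
t0.Δ3 a=1 clk=1 d=0 b=1 c=1
t0.Δ4 a=1 clk=1 d=1 b=1 c=1
t0.Δ5 a=0 clk=1 d=1 b=1 c=1
t1.Δ0 a=0 clk=1 d=1 b=1 c=1
t1.Δ1 a=0 clk=0 d=1 b=1 c=1
t2.Δ0 a=0 clk=0 d=1 b=1 c=1
t2.Δ1 a=0 clk=1 d=1 b=1 c=1
t2.Δ2 a=0 clk=1 d=1 b=1 c=0
t2.Δ3 a=1 clk=1 d=0 b=0 c=0
t2.Δ4 a=0 clk=1 d=0 b=0 c=0
t3.Δ0 a=0 clk=1 d=0 b=0 c=0
t3.Δ1 a=0 clk=0 d=0 b=0 c=0
t4.Δ0 a=0 clk=0 d=0 b=0 c=0
t4.Δ1 a=0 clk=1 d=0 b=0 c=0
t4.Δ2 a=0 clk=1 d=0 b=0 c=1
t4.Δ3 a=1 clk=1 d=0 b=1 c=1
t4.Δ4 a=1 clk=1 d=1 b=1 c=1
t4.Δ5 a=0 clk=1 d=1 b=1 c=1
t5.Δ0 a=0 clk=1 d=1 b=1 c=1
t5.Δ1 a=0 clk=0 d=1 b=1 c=1
t6.Δ0 a=0 clk=0 d=1 b=1 c=1
t6.Δ1 a=0 clk=1 d=1 b=1 c=1
t6.Δ2 a=0 clk=1 d=1 b=1 c=0
t6.Δ3 a=1 clk=1 d=0 b=0 c=0
t6.Δ4 a=0 clk=1 d=0 b=0 c=0
t7.Δ0 a=0 clk=1 d=0 b=0 c=0
t7.Δ1 a=0 clk=0 d=0 b=0 c=0
t8.Δ0 a=0 clk=0 d=0 b=0 c=0
t8.Δ1 a=0 clk=1 d=0 b=0 c=0
t8.Δ2 a=0 clk=1 d=0 b=0 c=1
t8.Δ3 a=1 clk=1 d=0 b=1 c=1
t8.Δ4 a=1 clk=1 d=1 b=1 c=1
t8.Δ5 a=0 clk=1 d=1 b=1 c=1
t9.Δ0 a=0 clk=1 d=1 b=1 c=1
t9.Δ1 a=0 clk=0 d=1 b=1 c=1
t10.Δ0 a=0 clk=0 d=1 b=1 c=1
t10.Δ1 a=0 clk=1 d=1 b=1 c=1
t10.Δ2 a=0 clk=1 d=1 b=1 c=0
t10.Δ3 a=1 clk=1 d=0 b=0 c=0
t10.Δ4 a=0 clk=1 d=0 b=0 c=0
t11.Δ0 a=0 clk=1 d=0 b=0 c=0
t11.Δ1 a=0 clk=0 d=0 b=0 c=0
t12.Δ0 a=0 clk=0 d=0 b=0 c=0
t12.Δ1 a=0 clk=1 d=0 b=0 c=0
t12.Δ2 a=0 clk=1 d=0 b=0 c=1
t12.Δ3 a=1 clk=1 d=0 b=1 c=1
t12.Δ4 a=1 clk=1 d=1 b=1 c=1
t12.Δ5 a=0 clk=1 d=1 b=1 c=1

yes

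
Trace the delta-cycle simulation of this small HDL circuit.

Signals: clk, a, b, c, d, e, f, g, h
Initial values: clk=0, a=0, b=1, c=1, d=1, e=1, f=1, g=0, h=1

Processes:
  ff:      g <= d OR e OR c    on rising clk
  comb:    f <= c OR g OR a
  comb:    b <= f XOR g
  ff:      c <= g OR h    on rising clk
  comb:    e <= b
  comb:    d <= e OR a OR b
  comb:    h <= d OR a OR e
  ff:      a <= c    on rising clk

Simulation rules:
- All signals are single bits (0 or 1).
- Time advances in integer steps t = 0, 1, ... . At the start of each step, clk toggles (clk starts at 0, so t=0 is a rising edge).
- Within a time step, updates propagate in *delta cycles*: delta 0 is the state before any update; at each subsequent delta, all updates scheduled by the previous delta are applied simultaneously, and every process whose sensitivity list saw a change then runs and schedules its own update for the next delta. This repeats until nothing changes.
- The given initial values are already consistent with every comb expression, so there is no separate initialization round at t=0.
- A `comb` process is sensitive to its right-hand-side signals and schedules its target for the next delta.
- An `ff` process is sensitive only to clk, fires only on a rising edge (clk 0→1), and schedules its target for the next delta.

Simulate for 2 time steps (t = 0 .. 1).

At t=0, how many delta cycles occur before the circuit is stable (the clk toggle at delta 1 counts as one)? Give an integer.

4

t=0 Δ0: d=1 a=0 h=1 c=1 e=1 b=1 f=1 clk=0 g=0
  Δ1: clk:0→1
  Δ2: a:0→1, g:0→1
  Δ3: b:1→0
  Δ4: e:1→0
  (4Δ to stable)
t=1 Δ0: d=1 a=1 h=1 c=1 e=0 b=0 f=1 clk=1 g=1
  Δ1: clk:1→0
  (1Δ to stable)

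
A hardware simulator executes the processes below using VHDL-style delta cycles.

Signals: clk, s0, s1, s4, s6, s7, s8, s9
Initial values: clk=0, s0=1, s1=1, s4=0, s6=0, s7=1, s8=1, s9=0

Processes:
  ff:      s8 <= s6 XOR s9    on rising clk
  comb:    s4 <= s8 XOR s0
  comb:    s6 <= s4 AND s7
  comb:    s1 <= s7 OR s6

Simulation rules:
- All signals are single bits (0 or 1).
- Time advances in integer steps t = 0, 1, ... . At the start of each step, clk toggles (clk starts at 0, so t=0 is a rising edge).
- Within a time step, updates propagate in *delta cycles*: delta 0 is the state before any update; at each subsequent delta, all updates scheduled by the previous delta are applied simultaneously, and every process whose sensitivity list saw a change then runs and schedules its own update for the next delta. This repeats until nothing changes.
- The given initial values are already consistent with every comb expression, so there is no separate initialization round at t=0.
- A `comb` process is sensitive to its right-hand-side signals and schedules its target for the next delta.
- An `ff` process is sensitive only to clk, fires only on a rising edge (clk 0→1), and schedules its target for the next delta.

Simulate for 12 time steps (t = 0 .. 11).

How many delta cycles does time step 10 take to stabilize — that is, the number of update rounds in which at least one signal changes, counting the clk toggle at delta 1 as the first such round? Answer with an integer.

t=0 Δ0: s7=1 s6=0 clk=0 s4=0 s0=1 s8=1 s1=1 s9=0
  Δ1: clk:0→1
  Δ2: s8:1→0
  Δ3: s4:0→1
  Δ4: s6:0→1
  (4Δ to stable)
t=1 Δ0: s7=1 s6=1 clk=1 s4=1 s0=1 s8=0 s1=1 s9=0
  Δ1: clk:1→0
  (1Δ to stable)
t=2 Δ0: s7=1 s6=1 clk=0 s4=1 s0=1 s8=0 s1=1 s9=0
  Δ1: clk:0→1
  Δ2: s8:0→1
  Δ3: s4:1→0
  Δ4: s6:1→0
  (4Δ to stable)
t=3 Δ0: s7=1 s6=0 clk=1 s4=0 s0=1 s8=1 s1=1 s9=0
  Δ1: clk:1→0
  (1Δ to stable)
t=4 Δ0: s7=1 s6=0 clk=0 s4=0 s0=1 s8=1 s1=1 s9=0
  Δ1: clk:0→1
  Δ2: s8:1→0
  Δ3: s4:0→1
  Δ4: s6:0→1
  (4Δ to stable)
t=5 Δ0: s7=1 s6=1 clk=1 s4=1 s0=1 s8=0 s1=1 s9=0
  Δ1: clk:1→0
  (1Δ to stable)
t=6 Δ0: s7=1 s6=1 clk=0 s4=1 s0=1 s8=0 s1=1 s9=0
  Δ1: clk:0→1
  Δ2: s8:0→1
  Δ3: s4:1→0
  Δ4: s6:1→0
  (4Δ to stable)
t=7 Δ0: s7=1 s6=0 clk=1 s4=0 s0=1 s8=1 s1=1 s9=0
  Δ1: clk:1→0
  (1Δ to stable)
t=8 Δ0: s7=1 s6=0 clk=0 s4=0 s0=1 s8=1 s1=1 s9=0
  Δ1: clk:0→1
  Δ2: s8:1→0
  Δ3: s4:0→1
  Δ4: s6:0→1
  (4Δ to stable)
t=9 Δ0: s7=1 s6=1 clk=1 s4=1 s0=1 s8=0 s1=1 s9=0
  Δ1: clk:1→0
  (1Δ to stable)
t=10 Δ0: s7=1 s6=1 clk=0 s4=1 s0=1 s8=0 s1=1 s9=0
  Δ1: clk:0→1
  Δ2: s8:0→1
  Δ3: s4:1→0
  Δ4: s6:1→0
  (4Δ to stable)
t=11 Δ0: s7=1 s6=0 clk=1 s4=0 s0=1 s8=1 s1=1 s9=0
  Δ1: clk:1→0
  (1Δ to stable)

4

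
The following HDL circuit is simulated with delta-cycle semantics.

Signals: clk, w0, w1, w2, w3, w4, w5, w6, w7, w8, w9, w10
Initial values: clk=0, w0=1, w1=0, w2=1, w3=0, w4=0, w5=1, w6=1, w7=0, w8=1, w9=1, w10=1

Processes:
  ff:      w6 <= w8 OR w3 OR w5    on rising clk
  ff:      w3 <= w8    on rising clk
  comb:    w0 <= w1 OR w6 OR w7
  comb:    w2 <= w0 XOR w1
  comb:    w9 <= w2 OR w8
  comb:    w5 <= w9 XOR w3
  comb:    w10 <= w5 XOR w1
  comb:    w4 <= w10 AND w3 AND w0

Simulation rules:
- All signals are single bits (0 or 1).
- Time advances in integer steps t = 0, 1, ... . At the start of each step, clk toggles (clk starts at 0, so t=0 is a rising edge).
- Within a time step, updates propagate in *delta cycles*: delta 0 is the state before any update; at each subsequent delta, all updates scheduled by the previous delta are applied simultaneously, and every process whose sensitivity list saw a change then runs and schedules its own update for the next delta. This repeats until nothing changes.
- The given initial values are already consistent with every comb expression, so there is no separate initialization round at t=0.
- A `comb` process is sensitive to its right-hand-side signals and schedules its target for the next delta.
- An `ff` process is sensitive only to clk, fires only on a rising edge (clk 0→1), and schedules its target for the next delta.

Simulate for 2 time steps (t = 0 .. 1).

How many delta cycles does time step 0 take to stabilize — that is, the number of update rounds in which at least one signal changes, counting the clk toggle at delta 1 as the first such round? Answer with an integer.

5

t=0 Δ0: w4=0 clk=0 w10=1 w1=0 w6=1 w0=1 w9=1 w5=1 w3=0 w2=1 w7=0 w8=1
  Δ1: clk:0→1
  Δ2: w3:0→1
  Δ3: w4:0→1, w5:1→0
  Δ4: w10:1→0
  Δ5: w4:1→0
  (5Δ to stable)
t=1 Δ0: w4=0 clk=1 w10=0 w1=0 w6=1 w0=1 w9=1 w5=0 w3=1 w2=1 w7=0 w8=1
  Δ1: clk:1→0
  (1Δ to stable)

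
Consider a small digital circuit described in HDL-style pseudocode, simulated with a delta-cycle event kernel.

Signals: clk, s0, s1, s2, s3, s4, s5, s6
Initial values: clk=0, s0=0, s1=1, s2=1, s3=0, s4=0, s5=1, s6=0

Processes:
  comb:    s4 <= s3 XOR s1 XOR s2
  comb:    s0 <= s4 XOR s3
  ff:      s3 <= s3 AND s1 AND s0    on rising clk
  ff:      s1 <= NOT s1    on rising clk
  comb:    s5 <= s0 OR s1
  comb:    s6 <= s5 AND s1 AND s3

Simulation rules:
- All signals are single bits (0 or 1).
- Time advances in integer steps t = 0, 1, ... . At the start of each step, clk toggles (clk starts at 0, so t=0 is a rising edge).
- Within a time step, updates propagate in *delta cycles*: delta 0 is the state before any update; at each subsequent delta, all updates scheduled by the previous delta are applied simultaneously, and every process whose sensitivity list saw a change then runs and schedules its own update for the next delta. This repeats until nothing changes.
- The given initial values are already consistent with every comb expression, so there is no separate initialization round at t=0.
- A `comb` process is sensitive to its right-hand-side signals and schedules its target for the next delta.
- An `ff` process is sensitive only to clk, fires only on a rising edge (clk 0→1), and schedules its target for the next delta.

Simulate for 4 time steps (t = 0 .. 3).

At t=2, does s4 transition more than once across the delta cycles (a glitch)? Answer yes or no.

no

t=0 Δ0: s2=1 s0=0 s1=1 s4=0 s6=0 s3=0 s5=1 clk=0
  Δ1: clk:0→1
  Δ2: s1:1→0
  Δ3: s4:0→1, s5:1→0
  Δ4: s0:0→1
  Δ5: s5:0→1
  (5Δ to stable)
t=1 Δ0: s2=1 s0=1 s1=0 s4=1 s6=0 s3=0 s5=1 clk=1
  Δ1: clk:1→0
  (1Δ to stable)
t=2 Δ0: s2=1 s0=1 s1=0 s4=1 s6=0 s3=0 s5=1 clk=0
  Δ1: clk:0→1
  Δ2: s1:0→1
  Δ3: s4:1→0
  Δ4: s0:1→0
  (4Δ to stable)
t=3 Δ0: s2=1 s0=0 s1=1 s4=0 s6=0 s3=0 s5=1 clk=1
  Δ1: clk:1→0
  (1Δ to stable)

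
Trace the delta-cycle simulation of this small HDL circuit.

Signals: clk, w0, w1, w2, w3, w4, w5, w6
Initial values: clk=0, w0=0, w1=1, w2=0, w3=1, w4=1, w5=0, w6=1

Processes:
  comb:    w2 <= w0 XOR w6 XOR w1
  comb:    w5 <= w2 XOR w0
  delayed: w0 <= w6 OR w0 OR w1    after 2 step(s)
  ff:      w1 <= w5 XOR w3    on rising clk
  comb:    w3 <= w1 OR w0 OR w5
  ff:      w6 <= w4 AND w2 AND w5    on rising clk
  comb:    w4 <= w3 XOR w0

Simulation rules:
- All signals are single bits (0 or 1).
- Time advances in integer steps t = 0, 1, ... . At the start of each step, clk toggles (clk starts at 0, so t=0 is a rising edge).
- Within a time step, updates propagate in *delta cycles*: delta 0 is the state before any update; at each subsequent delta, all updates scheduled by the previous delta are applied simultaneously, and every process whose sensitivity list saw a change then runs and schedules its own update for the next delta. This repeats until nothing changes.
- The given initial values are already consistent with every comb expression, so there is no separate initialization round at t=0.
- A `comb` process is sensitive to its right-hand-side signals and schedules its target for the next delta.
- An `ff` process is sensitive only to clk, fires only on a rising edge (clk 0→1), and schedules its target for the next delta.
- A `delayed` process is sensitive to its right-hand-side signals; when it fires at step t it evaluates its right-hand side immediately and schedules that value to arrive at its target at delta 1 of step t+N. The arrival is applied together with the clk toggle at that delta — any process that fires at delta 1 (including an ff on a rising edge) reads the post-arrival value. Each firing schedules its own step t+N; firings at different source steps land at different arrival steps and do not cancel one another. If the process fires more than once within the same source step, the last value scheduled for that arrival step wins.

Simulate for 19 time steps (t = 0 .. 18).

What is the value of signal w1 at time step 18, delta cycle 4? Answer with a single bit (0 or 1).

1

t0.Δ0 w4=1 w0=0 w2=0 clk=0 w1=1 w3=1 w6=1 w5=0
t0.Δ1 w4=1 w0=0 w2=0 clk=1 w1=1 w3=1 w6=1 w5=0
t0.Δ2 w4=1 w0=0 w2=0 clk=1 w1=1 w3=1 w6=0 w5=0
t0.Δ3 w4=1 w0=0 w2=1 clk=1 w1=1 w3=1 w6=0 w5=0
t0.Δ4 w4=1 w0=0 w2=1 clk=1 w1=1 w3=1 w6=0 w5=1
t1.Δ0 w4=1 w0=0 w2=1 clk=1 w1=1 w3=1 w6=0 w5=1
t1.Δ1 w4=1 w0=0 w2=1 clk=0 w1=1 w3=1 w6=0 w5=1
t2.Δ0 w4=1 w0=0 w2=1 clk=0 w1=1 w3=1 w6=0 w5=1
t2.Δ1 w4=1 w0=1 w2=1 clk=1 w1=1 w3=1 w6=0 w5=1
t2.Δ2 w4=0 w0=1 w2=0 clk=1 w1=0 w3=1 w6=1 w5=0
t2.Δ3 w4=0 w0=1 w2=0 clk=1 w1=0 w3=1 w6=1 w5=1
t3.Δ0 w4=0 w0=1 w2=0 clk=1 w1=0 w3=1 w6=1 w5=1
t3.Δ1 w4=0 w0=1 w2=0 clk=0 w1=0 w3=1 w6=1 w5=1
t4.Δ0 w4=0 w0=1 w2=0 clk=0 w1=0 w3=1 w6=1 w5=1
t4.Δ1 w4=0 w0=1 w2=0 clk=1 w1=0 w3=1 w6=1 w5=1
t4.Δ2 w4=0 w0=1 w2=0 clk=1 w1=0 w3=1 w6=0 w5=1
t4.Δ3 w4=0 w0=1 w2=1 clk=1 w1=0 w3=1 w6=0 w5=1
t4.Δ4 w4=0 w0=1 w2=1 clk=1 w1=0 w3=1 w6=0 w5=0
t5.Δ0 w4=0 w0=1 w2=1 clk=1 w1=0 w3=1 w6=0 w5=0
t5.Δ1 w4=0 w0=1 w2=1 clk=0 w1=0 w3=1 w6=0 w5=0
t6.Δ0 w4=0 w0=1 w2=1 clk=0 w1=0 w3=1 w6=0 w5=0
t6.Δ1 w4=0 w0=1 w2=1 clk=1 w1=0 w3=1 w6=0 w5=0
t6.Δ2 w4=0 w0=1 w2=1 clk=1 w1=1 w3=1 w6=0 w5=0
t6.Δ3 w4=0 w0=1 w2=0 clk=1 w1=1 w3=1 w6=0 w5=0
t6.Δ4 w4=0 w0=1 w2=0 clk=1 w1=1 w3=1 w6=0 w5=1
t7.Δ0 w4=0 w0=1 w2=0 clk=1 w1=1 w3=1 w6=0 w5=1
t7.Δ1 w4=0 w0=1 w2=0 clk=0 w1=1 w3=1 w6=0 w5=1
t8.Δ0 w4=0 w0=1 w2=0 clk=0 w1=1 w3=1 w6=0 w5=1
t8.Δ1 w4=0 w0=1 w2=0 clk=1 w1=1 w3=1 w6=0 w5=1
t8.Δ2 w4=0 w0=1 w2=0 clk=1 w1=0 w3=1 w6=0 w5=1
t8.Δ3 w4=0 w0=1 w2=1 clk=1 w1=0 w3=1 w6=0 w5=1
t8.Δ4 w4=0 w0=1 w2=1 clk=1 w1=0 w3=1 w6=0 w5=0
t9.Δ0 w4=0 w0=1 w2=1 clk=1 w1=0 w3=1 w6=0 w5=0
t9.Δ1 w4=0 w0=1 w2=1 clk=0 w1=0 w3=1 w6=0 w5=0
t10.Δ0 w4=0 w0=1 w2=1 clk=0 w1=0 w3=1 w6=0 w5=0
t10.Δ1 w4=0 w0=1 w2=1 clk=1 w1=0 w3=1 w6=0 w5=0
t10.Δ2 w4=0 w0=1 w2=1 clk=1 w1=1 w3=1 w6=0 w5=0
t10.Δ3 w4=0 w0=1 w2=0 clk=1 w1=1 w3=1 w6=0 w5=0
t10.Δ4 w4=0 w0=1 w2=0 clk=1 w1=1 w3=1 w6=0 w5=1
t11.Δ0 w4=0 w0=1 w2=0 clk=1 w1=1 w3=1 w6=0 w5=1
t11.Δ1 w4=0 w0=1 w2=0 clk=0 w1=1 w3=1 w6=0 w5=1
t12.Δ0 w4=0 w0=1 w2=0 clk=0 w1=1 w3=1 w6=0 w5=1
t12.Δ1 w4=0 w0=1 w2=0 clk=1 w1=1 w3=1 w6=0 w5=1
t12.Δ2 w4=0 w0=1 w2=0 clk=1 w1=0 w3=1 w6=0 w5=1
t12.Δ3 w4=0 w0=1 w2=1 clk=1 w1=0 w3=1 w6=0 w5=1
t12.Δ4 w4=0 w0=1 w2=1 clk=1 w1=0 w3=1 w6=0 w5=0
t13.Δ0 w4=0 w0=1 w2=1 clk=1 w1=0 w3=1 w6=0 w5=0
t13.Δ1 w4=0 w0=1 w2=1 clk=0 w1=0 w3=1 w6=0 w5=0
t14.Δ0 w4=0 w0=1 w2=1 clk=0 w1=0 w3=1 w6=0 w5=0
t14.Δ1 w4=0 w0=1 w2=1 clk=1 w1=0 w3=1 w6=0 w5=0
t14.Δ2 w4=0 w0=1 w2=1 clk=1 w1=1 w3=1 w6=0 w5=0
t14.Δ3 w4=0 w0=1 w2=0 clk=1 w1=1 w3=1 w6=0 w5=0
t14.Δ4 w4=0 w0=1 w2=0 clk=1 w1=1 w3=1 w6=0 w5=1
t15.Δ0 w4=0 w0=1 w2=0 clk=1 w1=1 w3=1 w6=0 w5=1
t15.Δ1 w4=0 w0=1 w2=0 clk=0 w1=1 w3=1 w6=0 w5=1
t16.Δ0 w4=0 w0=1 w2=0 clk=0 w1=1 w3=1 w6=0 w5=1
t16.Δ1 w4=0 w0=1 w2=0 clk=1 w1=1 w3=1 w6=0 w5=1
t16.Δ2 w4=0 w0=1 w2=0 clk=1 w1=0 w3=1 w6=0 w5=1
t16.Δ3 w4=0 w0=1 w2=1 clk=1 w1=0 w3=1 w6=0 w5=1
t16.Δ4 w4=0 w0=1 w2=1 clk=1 w1=0 w3=1 w6=0 w5=0
t17.Δ0 w4=0 w0=1 w2=1 clk=1 w1=0 w3=1 w6=0 w5=0
t17.Δ1 w4=0 w0=1 w2=1 clk=0 w1=0 w3=1 w6=0 w5=0
t18.Δ0 w4=0 w0=1 w2=1 clk=0 w1=0 w3=1 w6=0 w5=0
t18.Δ1 w4=0 w0=1 w2=1 clk=1 w1=0 w3=1 w6=0 w5=0
t18.Δ2 w4=0 w0=1 w2=1 clk=1 w1=1 w3=1 w6=0 w5=0
t18.Δ3 w4=0 w0=1 w2=0 clk=1 w1=1 w3=1 w6=0 w5=0
t18.Δ4 w4=0 w0=1 w2=0 clk=1 w1=1 w3=1 w6=0 w5=1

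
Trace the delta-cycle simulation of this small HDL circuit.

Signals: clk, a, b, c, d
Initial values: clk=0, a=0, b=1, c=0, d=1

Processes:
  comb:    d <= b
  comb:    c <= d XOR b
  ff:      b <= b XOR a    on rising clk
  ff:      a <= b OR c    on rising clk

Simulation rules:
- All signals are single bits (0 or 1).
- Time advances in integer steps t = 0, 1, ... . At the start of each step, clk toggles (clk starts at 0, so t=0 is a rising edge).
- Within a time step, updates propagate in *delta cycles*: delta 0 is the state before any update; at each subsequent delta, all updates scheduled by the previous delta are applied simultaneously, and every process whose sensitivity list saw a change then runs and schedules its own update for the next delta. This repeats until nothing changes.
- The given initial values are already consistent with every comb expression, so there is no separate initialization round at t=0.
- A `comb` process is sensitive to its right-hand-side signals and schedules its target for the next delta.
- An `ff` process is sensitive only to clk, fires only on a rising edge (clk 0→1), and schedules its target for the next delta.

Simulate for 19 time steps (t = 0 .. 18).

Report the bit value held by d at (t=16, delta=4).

t=0 Δ0: b=1 d=1 a=0 c=0 clk=0
  Δ1: clk:0→1
  Δ2: a:0→1
  (2Δ to stable)
t=1 Δ0: b=1 d=1 a=1 c=0 clk=1
  Δ1: clk:1→0
  (1Δ to stable)
t=2 Δ0: b=1 d=1 a=1 c=0 clk=0
  Δ1: clk:0→1
  Δ2: b:1→0
  Δ3: d:1→0, c:0→1
  Δ4: c:1→0
  (4Δ to stable)
t=3 Δ0: b=0 d=0 a=1 c=0 clk=1
  Δ1: clk:1→0
  (1Δ to stable)
t=4 Δ0: b=0 d=0 a=1 c=0 clk=0
  Δ1: clk:0→1
  Δ2: b:0→1, a:1→0
  Δ3: d:0→1, c:0→1
  Δ4: c:1→0
  (4Δ to stable)
t=5 Δ0: b=1 d=1 a=0 c=0 clk=1
  Δ1: clk:1→0
  (1Δ to stable)
t=6 Δ0: b=1 d=1 a=0 c=0 clk=0
  Δ1: clk:0→1
  Δ2: a:0→1
  (2Δ to stable)
t=7 Δ0: b=1 d=1 a=1 c=0 clk=1
  Δ1: clk:1→0
  (1Δ to stable)
t=8 Δ0: b=1 d=1 a=1 c=0 clk=0
  Δ1: clk:0→1
  Δ2: b:1→0
  Δ3: d:1→0, c:0→1
  Δ4: c:1→0
  (4Δ to stable)
t=9 Δ0: b=0 d=0 a=1 c=0 clk=1
  Δ1: clk:1→0
  (1Δ to stable)
t=10 Δ0: b=0 d=0 a=1 c=0 clk=0
  Δ1: clk:0→1
  Δ2: b:0→1, a:1→0
  Δ3: d:0→1, c:0→1
  Δ4: c:1→0
  (4Δ to stable)
t=11 Δ0: b=1 d=1 a=0 c=0 clk=1
  Δ1: clk:1→0
  (1Δ to stable)
t=12 Δ0: b=1 d=1 a=0 c=0 clk=0
  Δ1: clk:0→1
  Δ2: a:0→1
  (2Δ to stable)
t=13 Δ0: b=1 d=1 a=1 c=0 clk=1
  Δ1: clk:1→0
  (1Δ to stable)
t=14 Δ0: b=1 d=1 a=1 c=0 clk=0
  Δ1: clk:0→1
  Δ2: b:1→0
  Δ3: d:1→0, c:0→1
  Δ4: c:1→0
  (4Δ to stable)
t=15 Δ0: b=0 d=0 a=1 c=0 clk=1
  Δ1: clk:1→0
  (1Δ to stable)
t=16 Δ0: b=0 d=0 a=1 c=0 clk=0
  Δ1: clk:0→1
  Δ2: b:0→1, a:1→0
  Δ3: d:0→1, c:0→1
  Δ4: c:1→0
  (4Δ to stable)
t=17 Δ0: b=1 d=1 a=0 c=0 clk=1
  Δ1: clk:1→0
  (1Δ to stable)
t=18 Δ0: b=1 d=1 a=0 c=0 clk=0
  Δ1: clk:0→1
  Δ2: a:0→1
  (2Δ to stable)

1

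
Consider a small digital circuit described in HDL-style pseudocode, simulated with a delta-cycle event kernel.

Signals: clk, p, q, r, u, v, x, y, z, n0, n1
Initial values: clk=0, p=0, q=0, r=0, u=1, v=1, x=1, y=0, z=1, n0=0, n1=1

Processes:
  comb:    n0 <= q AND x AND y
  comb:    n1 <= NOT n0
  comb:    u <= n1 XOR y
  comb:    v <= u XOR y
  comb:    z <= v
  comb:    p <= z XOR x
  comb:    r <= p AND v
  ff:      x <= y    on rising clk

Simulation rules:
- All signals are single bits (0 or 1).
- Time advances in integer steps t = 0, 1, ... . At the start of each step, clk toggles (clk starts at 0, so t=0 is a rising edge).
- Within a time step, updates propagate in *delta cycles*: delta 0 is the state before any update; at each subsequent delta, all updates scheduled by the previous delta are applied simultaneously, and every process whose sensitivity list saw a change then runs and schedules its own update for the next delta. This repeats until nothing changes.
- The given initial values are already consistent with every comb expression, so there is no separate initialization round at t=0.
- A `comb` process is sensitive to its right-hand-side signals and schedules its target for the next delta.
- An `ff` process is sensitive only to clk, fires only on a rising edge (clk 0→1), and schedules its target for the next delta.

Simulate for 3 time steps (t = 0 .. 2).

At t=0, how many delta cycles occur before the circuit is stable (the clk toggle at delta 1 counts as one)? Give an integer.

4

t=0 Δ0: clk=0 u=1 q=0 v=1 n1=1 r=0 p=0 z=1 y=0 n0=0 x=1
  Δ1: clk:0→1
  Δ2: x:1→0
  Δ3: p:0→1
  Δ4: r:0→1
  (4Δ to stable)
t=1 Δ0: clk=1 u=1 q=0 v=1 n1=1 r=1 p=1 z=1 y=0 n0=0 x=0
  Δ1: clk:1→0
  (1Δ to stable)
t=2 Δ0: clk=0 u=1 q=0 v=1 n1=1 r=1 p=1 z=1 y=0 n0=0 x=0
  Δ1: clk:0→1
  (1Δ to stable)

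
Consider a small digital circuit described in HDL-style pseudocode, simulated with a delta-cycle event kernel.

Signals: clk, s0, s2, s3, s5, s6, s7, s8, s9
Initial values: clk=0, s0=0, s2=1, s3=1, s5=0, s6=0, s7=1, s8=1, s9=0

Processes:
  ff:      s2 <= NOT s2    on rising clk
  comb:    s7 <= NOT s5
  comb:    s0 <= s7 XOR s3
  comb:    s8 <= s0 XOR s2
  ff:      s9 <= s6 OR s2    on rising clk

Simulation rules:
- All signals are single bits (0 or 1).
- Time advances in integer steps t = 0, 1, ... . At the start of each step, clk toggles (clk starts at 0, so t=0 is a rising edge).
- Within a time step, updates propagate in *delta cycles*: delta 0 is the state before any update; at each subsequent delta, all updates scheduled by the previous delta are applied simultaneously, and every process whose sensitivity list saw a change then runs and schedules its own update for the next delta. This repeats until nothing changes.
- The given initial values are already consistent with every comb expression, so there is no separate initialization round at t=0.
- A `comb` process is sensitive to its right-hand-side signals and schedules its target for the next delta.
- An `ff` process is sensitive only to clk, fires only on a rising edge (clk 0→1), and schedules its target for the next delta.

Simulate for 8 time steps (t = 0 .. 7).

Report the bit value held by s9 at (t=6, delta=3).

t=0 Δ0: s0=0 s7=1 s8=1 s9=0 s2=1 s5=0 s6=0 s3=1 clk=0
  Δ1: clk:0→1
  Δ2: s9:0→1, s2:1→0
  Δ3: s8:1→0
  (3Δ to stable)
t=1 Δ0: s0=0 s7=1 s8=0 s9=1 s2=0 s5=0 s6=0 s3=1 clk=1
  Δ1: clk:1→0
  (1Δ to stable)
t=2 Δ0: s0=0 s7=1 s8=0 s9=1 s2=0 s5=0 s6=0 s3=1 clk=0
  Δ1: clk:0→1
  Δ2: s9:1→0, s2:0→1
  Δ3: s8:0→1
  (3Δ to stable)
t=3 Δ0: s0=0 s7=1 s8=1 s9=0 s2=1 s5=0 s6=0 s3=1 clk=1
  Δ1: clk:1→0
  (1Δ to stable)
t=4 Δ0: s0=0 s7=1 s8=1 s9=0 s2=1 s5=0 s6=0 s3=1 clk=0
  Δ1: clk:0→1
  Δ2: s9:0→1, s2:1→0
  Δ3: s8:1→0
  (3Δ to stable)
t=5 Δ0: s0=0 s7=1 s8=0 s9=1 s2=0 s5=0 s6=0 s3=1 clk=1
  Δ1: clk:1→0
  (1Δ to stable)
t=6 Δ0: s0=0 s7=1 s8=0 s9=1 s2=0 s5=0 s6=0 s3=1 clk=0
  Δ1: clk:0→1
  Δ2: s9:1→0, s2:0→1
  Δ3: s8:0→1
  (3Δ to stable)
t=7 Δ0: s0=0 s7=1 s8=1 s9=0 s2=1 s5=0 s6=0 s3=1 clk=1
  Δ1: clk:1→0
  (1Δ to stable)

0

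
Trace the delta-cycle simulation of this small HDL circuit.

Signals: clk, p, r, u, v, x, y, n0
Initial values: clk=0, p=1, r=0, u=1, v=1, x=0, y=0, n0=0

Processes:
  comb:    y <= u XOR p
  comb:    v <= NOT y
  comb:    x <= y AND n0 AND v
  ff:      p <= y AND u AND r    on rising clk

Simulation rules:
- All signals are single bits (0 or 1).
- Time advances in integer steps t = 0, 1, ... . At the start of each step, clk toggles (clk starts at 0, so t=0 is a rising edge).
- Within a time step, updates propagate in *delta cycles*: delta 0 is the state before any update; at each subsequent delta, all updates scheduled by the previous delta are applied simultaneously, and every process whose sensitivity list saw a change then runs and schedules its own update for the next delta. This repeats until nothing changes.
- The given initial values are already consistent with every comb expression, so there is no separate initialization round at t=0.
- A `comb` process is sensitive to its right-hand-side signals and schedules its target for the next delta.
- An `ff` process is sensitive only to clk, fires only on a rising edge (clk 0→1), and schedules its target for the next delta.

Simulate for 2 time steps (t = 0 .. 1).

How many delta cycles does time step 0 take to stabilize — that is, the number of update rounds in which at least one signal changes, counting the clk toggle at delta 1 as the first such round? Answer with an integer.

[bits: p,v,clk,n0,x,u,y,r]
t=0: Δ0=11000100 Δ1=11100100 Δ2=01100100 Δ3=01100110 Δ4=00100110 | 4Δ
t=1: Δ0=00100110 Δ1=00000110 | 1Δ

4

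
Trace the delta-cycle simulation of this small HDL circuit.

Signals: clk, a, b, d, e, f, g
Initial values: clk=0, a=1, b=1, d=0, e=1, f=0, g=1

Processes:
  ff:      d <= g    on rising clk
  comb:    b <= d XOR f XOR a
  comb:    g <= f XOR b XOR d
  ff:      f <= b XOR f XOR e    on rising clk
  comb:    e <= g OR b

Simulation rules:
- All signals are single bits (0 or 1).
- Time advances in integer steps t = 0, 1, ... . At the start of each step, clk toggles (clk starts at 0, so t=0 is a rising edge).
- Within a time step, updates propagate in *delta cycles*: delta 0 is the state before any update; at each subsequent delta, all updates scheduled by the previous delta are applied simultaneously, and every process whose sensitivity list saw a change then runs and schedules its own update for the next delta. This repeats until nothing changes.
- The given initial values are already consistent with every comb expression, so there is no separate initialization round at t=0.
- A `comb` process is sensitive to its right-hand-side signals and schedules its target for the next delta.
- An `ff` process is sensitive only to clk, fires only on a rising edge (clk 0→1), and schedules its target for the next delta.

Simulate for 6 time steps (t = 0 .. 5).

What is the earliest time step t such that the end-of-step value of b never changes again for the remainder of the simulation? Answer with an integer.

2

t0.Δ0 b=1 e=1 a=1 clk=0 d=0 f=0 g=1
t0.Δ1 b=1 e=1 a=1 clk=1 d=0 f=0 g=1
t0.Δ2 b=1 e=1 a=1 clk=1 d=1 f=0 g=1
t0.Δ3 b=0 e=1 a=1 clk=1 d=1 f=0 g=0
t0.Δ4 b=0 e=0 a=1 clk=1 d=1 f=0 g=1
t0.Δ5 b=0 e=1 a=1 clk=1 d=1 f=0 g=1
t1.Δ0 b=0 e=1 a=1 clk=1 d=1 f=0 g=1
t1.Δ1 b=0 e=1 a=1 clk=0 d=1 f=0 g=1
t2.Δ0 b=0 e=1 a=1 clk=0 d=1 f=0 g=1
t2.Δ1 b=0 e=1 a=1 clk=1 d=1 f=0 g=1
t2.Δ2 b=0 e=1 a=1 clk=1 d=1 f=1 g=1
t2.Δ3 b=1 e=1 a=1 clk=1 d=1 f=1 g=0
t2.Δ4 b=1 e=1 a=1 clk=1 d=1 f=1 g=1
t3.Δ0 b=1 e=1 a=1 clk=1 d=1 f=1 g=1
t3.Δ1 b=1 e=1 a=1 clk=0 d=1 f=1 g=1
t4.Δ0 b=1 e=1 a=1 clk=0 d=1 f=1 g=1
t4.Δ1 b=1 e=1 a=1 clk=1 d=1 f=1 g=1
t5.Δ0 b=1 e=1 a=1 clk=1 d=1 f=1 g=1
t5.Δ1 b=1 e=1 a=1 clk=0 d=1 f=1 g=1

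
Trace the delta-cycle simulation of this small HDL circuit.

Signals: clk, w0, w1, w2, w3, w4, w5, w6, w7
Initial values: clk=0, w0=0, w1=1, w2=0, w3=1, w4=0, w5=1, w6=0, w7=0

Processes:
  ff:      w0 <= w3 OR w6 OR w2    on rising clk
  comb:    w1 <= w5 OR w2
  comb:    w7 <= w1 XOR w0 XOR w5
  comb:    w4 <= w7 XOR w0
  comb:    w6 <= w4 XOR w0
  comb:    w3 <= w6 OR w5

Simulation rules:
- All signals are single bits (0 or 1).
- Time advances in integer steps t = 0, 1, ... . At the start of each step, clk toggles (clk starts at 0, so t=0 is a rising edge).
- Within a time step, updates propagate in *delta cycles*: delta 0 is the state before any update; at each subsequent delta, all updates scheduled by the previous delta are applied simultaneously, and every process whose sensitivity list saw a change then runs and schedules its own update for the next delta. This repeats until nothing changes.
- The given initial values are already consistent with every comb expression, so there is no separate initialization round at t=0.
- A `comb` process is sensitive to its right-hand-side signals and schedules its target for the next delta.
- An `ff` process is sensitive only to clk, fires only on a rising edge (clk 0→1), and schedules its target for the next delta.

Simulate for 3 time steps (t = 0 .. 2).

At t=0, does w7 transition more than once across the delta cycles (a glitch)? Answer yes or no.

[bits: w6,clk,w2,w3,w5,w0,w4,w7,w1]
t=0: Δ0=000110001 Δ1=010110001 Δ2=010111001 Δ3=110111111 Δ4=010111011 Δ5=110111011 | 5Δ
t=1: Δ0=110111011 Δ1=100111011 | 1Δ
t=2: Δ0=100111011 Δ1=110111011 | 1Δ

no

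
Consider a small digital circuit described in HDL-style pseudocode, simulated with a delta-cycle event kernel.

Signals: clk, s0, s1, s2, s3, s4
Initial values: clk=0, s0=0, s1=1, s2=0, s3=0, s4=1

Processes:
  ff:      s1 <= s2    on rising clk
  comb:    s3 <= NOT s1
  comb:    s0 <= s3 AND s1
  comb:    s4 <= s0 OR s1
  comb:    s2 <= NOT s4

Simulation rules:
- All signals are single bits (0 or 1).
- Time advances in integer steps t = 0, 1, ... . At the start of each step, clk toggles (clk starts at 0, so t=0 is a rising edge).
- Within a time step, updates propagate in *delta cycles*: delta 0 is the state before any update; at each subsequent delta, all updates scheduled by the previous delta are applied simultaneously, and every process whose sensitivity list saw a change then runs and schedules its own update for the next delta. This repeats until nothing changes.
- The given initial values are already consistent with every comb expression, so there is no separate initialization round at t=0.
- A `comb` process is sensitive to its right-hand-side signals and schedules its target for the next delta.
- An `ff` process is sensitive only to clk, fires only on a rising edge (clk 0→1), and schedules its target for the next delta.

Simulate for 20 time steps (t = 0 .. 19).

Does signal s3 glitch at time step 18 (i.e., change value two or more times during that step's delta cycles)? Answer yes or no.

no

[bits: clk,s4,s0,s1,s2,s3]
t=0: Δ0=010100 Δ1=110100 Δ2=110000 Δ3=100001 Δ4=100011 | 4Δ
t=1: Δ0=100011 Δ1=000011 | 1Δ
t=2: Δ0=000011 Δ1=100011 Δ2=100111 Δ3=111110 Δ4=110100 | 4Δ
t=3: Δ0=110100 Δ1=010100 | 1Δ
t=4: Δ0=010100 Δ1=110100 Δ2=110000 Δ3=100001 Δ4=100011 | 4Δ
t=5: Δ0=100011 Δ1=000011 | 1Δ
t=6: Δ0=000011 Δ1=100011 Δ2=100111 Δ3=111110 Δ4=110100 | 4Δ
t=7: Δ0=110100 Δ1=010100 | 1Δ
t=8: Δ0=010100 Δ1=110100 Δ2=110000 Δ3=100001 Δ4=100011 | 4Δ
t=9: Δ0=100011 Δ1=000011 | 1Δ
t=10: Δ0=000011 Δ1=100011 Δ2=100111 Δ3=111110 Δ4=110100 | 4Δ
t=11: Δ0=110100 Δ1=010100 | 1Δ
t=12: Δ0=010100 Δ1=110100 Δ2=110000 Δ3=100001 Δ4=100011 | 4Δ
t=13: Δ0=100011 Δ1=000011 | 1Δ
t=14: Δ0=000011 Δ1=100011 Δ2=100111 Δ3=111110 Δ4=110100 | 4Δ
t=15: Δ0=110100 Δ1=010100 | 1Δ
t=16: Δ0=010100 Δ1=110100 Δ2=110000 Δ3=100001 Δ4=100011 | 4Δ
t=17: Δ0=100011 Δ1=000011 | 1Δ
t=18: Δ0=000011 Δ1=100011 Δ2=100111 Δ3=111110 Δ4=110100 | 4Δ
t=19: Δ0=110100 Δ1=010100 | 1Δ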